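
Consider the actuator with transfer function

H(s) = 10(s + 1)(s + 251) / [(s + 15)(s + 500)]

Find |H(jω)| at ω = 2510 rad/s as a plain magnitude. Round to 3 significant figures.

At s = jω = j2510:
zero (s+1): 1 + j2510 → |·| = √(1²+2510²) = √6300101 ≈ 2510, ∠ = arctan(2510/1) ≈ 89.98°
zero (s+251): 251 + j2510 → |·| = √(251²+2510²) = √6363101 ≈ 2522.5, ∠ = arctan(2510/251) ≈ 84.29°
pole (s+15): 15 + j2510 → |·| = √(15²+2510²) = √6300325 ≈ 2510, ∠ = arctan(2510/15) ≈ 89.66°
pole (s+500): 500 + j2510 → |·| = √(500²+2510²) = √6550100 ≈ 2559.3, ∠ = arctan(2510/500) ≈ 78.73°
|H| = 10 · 6.3315e+06 / 6.4238e+06 ≈ 9.8563

9.86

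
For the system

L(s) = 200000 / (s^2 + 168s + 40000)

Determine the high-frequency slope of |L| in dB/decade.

Each pole contributes −20 dB/decade at high frequency; each zero contributes +20 dB/decade.
Net: 0 zero(s) − 2 pole(s) → -40 dB/decade.

-40 dB/decade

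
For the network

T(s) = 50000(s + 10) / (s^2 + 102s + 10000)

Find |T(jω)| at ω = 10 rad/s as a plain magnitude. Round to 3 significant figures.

71.0

At s = jω = j10:
zero (s+10): 10 + j10 → |·| = √(10²+10²) = √200 ≈ 14.142, ∠ = arctan(10/10) ≈ 45.00°
quadratic: (j10)² + 102·j10 + 10000 = 9900 + j1020 → |·| ≈ 9952.4, ∠ ≈ 5.88°
|T| = 50000 · 14.142 / 9952.4 ≈ 71.048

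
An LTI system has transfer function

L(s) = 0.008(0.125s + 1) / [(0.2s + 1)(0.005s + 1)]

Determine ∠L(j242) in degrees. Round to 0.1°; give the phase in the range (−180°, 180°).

At ω = 242 rad/s:
zero (1 + j242·0.125) = 1 + j30.25 → |·| ≈ 30.267, ∠ ≈ 88.11°
pole (1 + j242·0.2) = 1 + j48.4 → |·| ≈ 48.41, ∠ ≈ 88.82°
pole (1 + j242·0.005) = 1 + j1.21 → |·| ≈ 1.5697, ∠ ≈ 50.43°
∠L = (88.11°) − (88.82° + 50.43°) = -51.14°

-51.1°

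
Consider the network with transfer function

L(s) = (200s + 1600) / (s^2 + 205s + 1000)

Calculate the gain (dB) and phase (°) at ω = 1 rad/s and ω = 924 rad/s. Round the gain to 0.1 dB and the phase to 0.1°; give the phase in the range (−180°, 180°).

ω = 1: 4.0 dB, -4.5°; ω = 924: -13.5 dB, -78.0°

Substitute s = j1:
Numerator: 200(j1) + 1600 = 1600 + j200
Denominator: (j1)^2 + 205(j1) + 1000 = 999 + j205
|N| = √(1600² + 200²) ≈ 1612.5, ∠N ≈ 7.13°
|D| = √(999² + 205²) ≈ 1019.8, ∠D ≈ 11.60°
|L| = 1612.5 / 1019.8 ≈ 1.5812
Gain = 20 log₁₀(1.5812) ≈ 3.98 dB
∠L = 7.13° − 11.60° = -4.47°

Substitute s = j924:
Numerator: 200(j924) + 1600 = 1600 + j184800
Denominator: (j924)^2 + 205(j924) + 1000 = -852776 + j189420
|N| = √(1600² + 184800²) ≈ 1.8481e+05, ∠N ≈ 89.50°
|D| = √(852776² + 189420²) ≈ 8.7356e+05, ∠D ≈ 167.48°
|L| = 1.8481e+05 / 8.7356e+05 ≈ 0.21156
Gain = 20 log₁₀(0.21156) ≈ -13.49 dB
∠L = 89.50° − 167.48° = -77.98°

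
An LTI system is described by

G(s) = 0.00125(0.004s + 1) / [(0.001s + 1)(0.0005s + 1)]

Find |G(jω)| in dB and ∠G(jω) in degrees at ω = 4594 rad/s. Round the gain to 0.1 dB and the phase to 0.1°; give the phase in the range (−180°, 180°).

At ω = 4594 rad/s:
zero (1 + j4594·0.004) = 1 + j18.376 → |·| ≈ 18.403, ∠ ≈ 86.89°
pole (1 + j4594·0.001) = 1 + j4.594 → |·| ≈ 4.7016, ∠ ≈ 77.72°
pole (1 + j4594·0.0005) = 1 + j2.297 → |·| ≈ 2.5052, ∠ ≈ 66.47°
|G| = 0.00125 · 18.403 / (4.7016 · 2.5052) ≈ 0.001953
Gain = 20 log₁₀(0.001953) ≈ -54.19 dB
∠G = (86.89°) − (77.72° + 66.47°) = -57.30°

-54.2 dB, -57.3°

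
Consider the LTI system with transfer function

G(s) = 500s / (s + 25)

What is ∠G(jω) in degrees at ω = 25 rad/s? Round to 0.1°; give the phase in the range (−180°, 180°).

At s = jω = j25:
zero at origin: s = j25 → |·| = 25, ∠ = 90.00°
pole (s+25): 25 + j25 → |·| = √(25²+25²) = √1250 ≈ 35.355, ∠ = arctan(25/25) ≈ 45.00°
∠G = 90.00° − 45.00° = 45.00°

45.0°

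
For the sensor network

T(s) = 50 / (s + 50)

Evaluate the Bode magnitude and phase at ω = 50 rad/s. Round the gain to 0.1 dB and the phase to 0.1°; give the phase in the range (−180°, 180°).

-3.0 dB, -45.0°

Substitute s = j50:
Numerator: 50 = 50 + j0
Denominator: (j50) + 50 = 50 + j50
|N| = √(50² + 0²) ≈ 50, ∠N ≈ 0.00°
|D| = √(50² + 50²) ≈ 70.711, ∠D ≈ 45.00°
|T| = 50 / 70.711 ≈ 0.7071
Gain = 20 log₁₀(0.7071) ≈ -3.01 dB
∠T = 0.00° − 45.00° = -45.00°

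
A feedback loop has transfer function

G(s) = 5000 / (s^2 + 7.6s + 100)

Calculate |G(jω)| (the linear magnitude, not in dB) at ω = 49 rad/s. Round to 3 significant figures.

2.15

At s = jω = j49:
quadratic: (j49)² + 7.6·j49 + 100 = -2301 + j372.4 → |·| ≈ 2330.9, ∠ ≈ 170.81°
|G| = 5000 / 2330.9 ≈ 2.1451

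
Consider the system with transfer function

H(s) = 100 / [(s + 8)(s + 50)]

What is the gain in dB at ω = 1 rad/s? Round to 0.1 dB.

At s = jω = j1:
pole (s+8): 8 + j1 → |·| = √(8²+1²) = √65 ≈ 8.0623, ∠ = arctan(1/8) ≈ 7.13°
pole (s+50): 50 + j1 → |·| = √(50²+1²) = √2501 ≈ 50.01, ∠ = arctan(1/50) ≈ 1.15°
|H| = 100 / 403.2 ≈ 0.24802
Gain = 20 log₁₀(0.24802) ≈ -12.11 dB

-12.1 dB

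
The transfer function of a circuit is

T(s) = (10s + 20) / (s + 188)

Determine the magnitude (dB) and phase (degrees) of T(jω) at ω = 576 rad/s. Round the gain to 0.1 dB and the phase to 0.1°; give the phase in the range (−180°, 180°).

Substitute s = j576:
Numerator: 10(j576) + 20 = 20 + j5760
Denominator: (j576) + 188 = 188 + j576
|N| = √(20² + 5760²) ≈ 5760, ∠N ≈ 89.80°
|D| = √(188² + 576²) ≈ 605.9, ∠D ≈ 71.92°
|T| = 5760 / 605.9 ≈ 9.5065
Gain = 20 log₁₀(9.5065) ≈ 19.56 dB
∠T = 89.80° − 71.92° = 17.88°

19.6 dB, 17.9°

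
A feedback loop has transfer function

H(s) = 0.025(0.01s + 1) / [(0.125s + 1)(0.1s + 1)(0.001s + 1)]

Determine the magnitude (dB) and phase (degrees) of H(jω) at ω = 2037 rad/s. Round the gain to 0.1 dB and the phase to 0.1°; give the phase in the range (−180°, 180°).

At ω = 2037 rad/s:
zero (1 + j2037·0.01) = 1 + j20.37 → |·| ≈ 20.395, ∠ ≈ 87.19°
pole (1 + j2037·0.125) = 1 + j254.625 → |·| ≈ 254.63, ∠ ≈ 89.77°
pole (1 + j2037·0.1) = 1 + j203.7 → |·| ≈ 203.7, ∠ ≈ 89.72°
pole (1 + j2037·0.001) = 1 + j2.037 → |·| ≈ 2.2692, ∠ ≈ 63.85°
|H| = 0.025 · 20.395 / (254.63 · 203.7 · 2.2692) ≈ 4.332e-06
Gain = 20 log₁₀(4.332e-06) ≈ -107.27 dB
∠H = (87.19°) − (89.77° + 89.72° + 63.85°) = -156.15°

-107.3 dB, -156.2°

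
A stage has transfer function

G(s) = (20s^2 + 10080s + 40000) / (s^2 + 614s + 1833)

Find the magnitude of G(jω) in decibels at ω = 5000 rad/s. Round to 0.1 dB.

26.0 dB

Substitute s = j5000:
Numerator: 20(j5000)^2 + 10080(j5000) + 40000 = -499960000 + j50400000
Denominator: (j5000)^2 + 614(j5000) + 1833 = -24998167 + j3070000
|N| = √(499960000² + 50400000²) ≈ 5.0249e+08, ∠N ≈ 174.24°
|D| = √(24998167² + 3070000²) ≈ 2.5186e+07, ∠D ≈ 173.00°
|G| = 5.0249e+08 / 2.5186e+07 ≈ 19.951
Gain = 20 log₁₀(19.951) ≈ 26.00 dB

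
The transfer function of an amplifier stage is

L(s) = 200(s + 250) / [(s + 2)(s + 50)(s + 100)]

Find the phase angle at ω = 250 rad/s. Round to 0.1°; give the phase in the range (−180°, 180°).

168.6°

At s = jω = j250:
zero (s+250): 250 + j250 → |·| = √(250²+250²) = √125000 ≈ 353.55, ∠ = arctan(250/250) ≈ 45.00°
pole (s+2): 2 + j250 → |·| = √(2²+250²) = √62504 ≈ 250.01, ∠ = arctan(250/2) ≈ 89.54°
pole (s+50): 50 + j250 → |·| = √(50²+250²) = √65000 ≈ 254.95, ∠ = arctan(250/50) ≈ 78.69°
pole (s+100): 100 + j250 → |·| = √(100²+250²) = √72500 ≈ 269.26, ∠ = arctan(250/100) ≈ 68.20°
∠L = 45.00° − 236.43° = -191.43° ≡ 168.57° (principal value)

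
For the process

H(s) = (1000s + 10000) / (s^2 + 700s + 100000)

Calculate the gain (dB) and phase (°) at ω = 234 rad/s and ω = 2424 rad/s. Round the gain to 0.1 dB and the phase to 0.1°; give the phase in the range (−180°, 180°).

Substitute s = j234:
Numerator: 1000(j234) + 10000 = 10000 + j234000
Denominator: (j234)^2 + 700(j234) + 100000 = 45244 + j163800
|N| = √(10000² + 234000²) ≈ 2.3421e+05, ∠N ≈ 87.55°
|D| = √(45244² + 163800²) ≈ 1.6993e+05, ∠D ≈ 74.56°
|H| = 2.3421e+05 / 1.6993e+05 ≈ 1.3783
Gain = 20 log₁₀(1.3783) ≈ 2.79 dB
∠H = 87.55° − 74.56° = 12.99°

Substitute s = j2424:
Numerator: 1000(j2424) + 10000 = 10000 + j2424000
Denominator: (j2424)^2 + 700(j2424) + 100000 = -5775776 + j1696800
|N| = √(10000² + 2424000²) ≈ 2.424e+06, ∠N ≈ 89.76°
|D| = √(5775776² + 1696800²) ≈ 6.0199e+06, ∠D ≈ 163.63°
|H| = 2.424e+06 / 6.0199e+06 ≈ 0.40266
Gain = 20 log₁₀(0.40266) ≈ -7.90 dB
∠H = 89.76° − 163.63° = -73.87°

ω = 234: 2.8 dB, 13.0°; ω = 2424: -7.9 dB, -73.9°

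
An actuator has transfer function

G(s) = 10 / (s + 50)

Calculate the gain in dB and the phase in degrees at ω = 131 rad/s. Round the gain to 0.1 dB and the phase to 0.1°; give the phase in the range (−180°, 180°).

-22.9 dB, -69.1°

At s = jω = j131:
pole (s+50): 50 + j131 → |·| = √(50²+131²) = √19661 ≈ 140.22, ∠ = arctan(131/50) ≈ 69.11°
|G| = 10 / 140.22 ≈ 0.071317
Gain = 20 log₁₀(0.071317) ≈ -22.94 dB
∠G = 0.00° − 69.11° = -69.11°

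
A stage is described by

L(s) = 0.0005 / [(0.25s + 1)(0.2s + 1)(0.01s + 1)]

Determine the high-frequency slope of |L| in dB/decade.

Each pole contributes −20 dB/decade at high frequency; each zero contributes +20 dB/decade.
Net: 0 zero(s) − 3 pole(s) → -60 dB/decade.

-60 dB/decade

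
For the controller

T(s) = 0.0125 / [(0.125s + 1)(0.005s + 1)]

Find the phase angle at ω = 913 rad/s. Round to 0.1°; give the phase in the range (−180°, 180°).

-167.1°

At ω = 913 rad/s:
pole (1 + j913·0.125) = 1 + j114.125 → |·| ≈ 114.13, ∠ ≈ 89.50°
pole (1 + j913·0.005) = 1 + j4.565 → |·| ≈ 4.6732, ∠ ≈ 77.64°
∠T = (0°) − (89.50° + 77.64°) = -167.14°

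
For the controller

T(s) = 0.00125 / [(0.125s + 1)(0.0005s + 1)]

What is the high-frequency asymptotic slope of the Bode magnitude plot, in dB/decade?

-40 dB/decade

Each pole contributes −20 dB/decade at high frequency; each zero contributes +20 dB/decade.
Net: 0 zero(s) − 2 pole(s) → -40 dB/decade.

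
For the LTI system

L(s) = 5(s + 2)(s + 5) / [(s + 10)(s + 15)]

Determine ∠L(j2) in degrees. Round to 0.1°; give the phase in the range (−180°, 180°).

47.9°

At s = jω = j2:
zero (s+2): 2 + j2 → |·| = √(2²+2²) = √8 ≈ 2.8284, ∠ = arctan(2/2) ≈ 45.00°
zero (s+5): 5 + j2 → |·| = √(5²+2²) = √29 ≈ 5.3852, ∠ = arctan(2/5) ≈ 21.80°
pole (s+10): 10 + j2 → |·| = √(10²+2²) = √104 ≈ 10.198, ∠ = arctan(2/10) ≈ 11.31°
pole (s+15): 15 + j2 → |·| = √(15²+2²) = √229 ≈ 15.133, ∠ = arctan(2/15) ≈ 7.59°
∠L = 66.80° − 18.90° = 47.90°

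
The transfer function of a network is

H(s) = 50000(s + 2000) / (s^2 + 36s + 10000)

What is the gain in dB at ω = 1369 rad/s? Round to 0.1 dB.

At s = jω = j1369:
zero (s+2000): 2000 + j1369 → |·| = √(2000²+1369²) = √5874161 ≈ 2423.7, ∠ = arctan(1369/2000) ≈ 34.39°
quadratic: (j1369)² + 36·j1369 + 10000 = -1864161 + j49284 → |·| ≈ 1.8648e+06, ∠ ≈ 178.49°
|H| = 50000 · 2423.7 / 1.8648e+06 ≈ 64.986
Gain = 20 log₁₀(64.986) ≈ 36.26 dB

36.3 dB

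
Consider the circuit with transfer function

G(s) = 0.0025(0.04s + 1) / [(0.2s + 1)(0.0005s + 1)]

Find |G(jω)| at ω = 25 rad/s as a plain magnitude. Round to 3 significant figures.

At ω = 25 rad/s:
zero (1 + j25·0.04) = 1 + j1 → |·| ≈ 1.4142, ∠ ≈ 45.00°
pole (1 + j25·0.2) = 1 + j5 → |·| ≈ 5.099, ∠ ≈ 78.69°
pole (1 + j25·0.0005) = 1 + j0.0125 → |·| ≈ 1.0001, ∠ ≈ 0.72°
|G| = 0.0025 · 1.4142 / (5.099 · 1.0001) ≈ 0.0006933

0.000693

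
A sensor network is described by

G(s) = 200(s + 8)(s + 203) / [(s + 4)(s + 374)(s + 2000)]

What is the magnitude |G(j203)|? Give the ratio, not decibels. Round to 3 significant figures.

0.0672

At s = jω = j203:
zero (s+8): 8 + j203 → |·| = √(8²+203²) = √41273 ≈ 203.16, ∠ = arctan(203/8) ≈ 87.74°
zero (s+203): 203 + j203 → |·| = √(203²+203²) = √82418 ≈ 287.09, ∠ = arctan(203/203) ≈ 45.00°
pole (s+4): 4 + j203 → |·| = √(4²+203²) = √41225 ≈ 203.04, ∠ = arctan(203/4) ≈ 88.87°
pole (s+374): 374 + j203 → |·| = √(374²+203²) = √181085 ≈ 425.54, ∠ = arctan(203/374) ≈ 28.49°
pole (s+2000): 2000 + j203 → |·| = √(2000²+203²) = √4041209 ≈ 2010.3, ∠ = arctan(203/2000) ≈ 5.80°
|G| = 200 · 58325 / 1.7369e+08 ≈ 0.06716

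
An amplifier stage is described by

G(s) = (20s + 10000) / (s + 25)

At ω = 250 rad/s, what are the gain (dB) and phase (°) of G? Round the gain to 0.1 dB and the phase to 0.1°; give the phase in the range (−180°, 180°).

33.0 dB, -57.7°

Substitute s = j250:
Numerator: 20(j250) + 10000 = 10000 + j5000
Denominator: (j250) + 25 = 25 + j250
|N| = √(10000² + 5000²) ≈ 11180, ∠N ≈ 26.57°
|D| = √(25² + 250²) ≈ 251.25, ∠D ≈ 84.29°
|G| = 11180 / 251.25 ≈ 44.498
Gain = 20 log₁₀(44.498) ≈ 32.97 dB
∠G = 26.57° − 84.29° = -57.72°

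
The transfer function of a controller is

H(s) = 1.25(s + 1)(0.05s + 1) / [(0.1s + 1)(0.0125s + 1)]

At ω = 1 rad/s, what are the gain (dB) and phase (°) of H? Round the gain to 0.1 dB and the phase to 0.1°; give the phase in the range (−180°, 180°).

At ω = 1 rad/s:
zero (1 + j1·1) = 1 + j1 → |·| ≈ 1.4142, ∠ ≈ 45.00°
zero (1 + j1·0.05) = 1 + j0.05 → |·| ≈ 1.0012, ∠ ≈ 2.86°
pole (1 + j1·0.1) = 1 + j0.1 → |·| ≈ 1.005, ∠ ≈ 5.71°
pole (1 + j1·0.0125) = 1 + j0.0125 → |·| ≈ 1.0001, ∠ ≈ 0.72°
|H| = 1.25 · 1.4142 · 1.0012 / (1.005 · 1.0001) ≈ 1.7609
Gain = 20 log₁₀(1.7609) ≈ 4.91 dB
∠H = (45.00° + 2.86°) − (5.71° + 0.72°) = 41.43°

4.9 dB, 41.4°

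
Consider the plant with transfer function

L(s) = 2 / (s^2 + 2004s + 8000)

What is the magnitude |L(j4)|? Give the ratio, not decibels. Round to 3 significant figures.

0.000177

Substitute s = j4:
Numerator: 2 = 2 + j0
Denominator: (j4)^2 + 2004(j4) + 8000 = 7984 + j8016
|N| = √(2² + 0²) ≈ 2, ∠N ≈ 0.00°
|D| = √(7984² + 8016²) ≈ 11314, ∠D ≈ 45.11°
|L| = 2 / 11314 ≈ 0.00017677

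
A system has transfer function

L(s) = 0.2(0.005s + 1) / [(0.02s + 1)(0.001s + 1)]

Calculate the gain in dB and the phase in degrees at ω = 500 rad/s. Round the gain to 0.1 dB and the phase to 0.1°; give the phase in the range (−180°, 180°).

At ω = 500 rad/s:
zero (1 + j500·0.005) = 1 + j2.5 → |·| ≈ 2.6926, ∠ ≈ 68.20°
pole (1 + j500·0.02) = 1 + j10 → |·| ≈ 10.05, ∠ ≈ 84.29°
pole (1 + j500·0.001) = 1 + j0.5 → |·| ≈ 1.118, ∠ ≈ 26.57°
|L| = 0.2 · 2.6926 / (10.05 · 1.118) ≈ 0.047929
Gain = 20 log₁₀(0.047929) ≈ -26.39 dB
∠L = (68.20°) − (84.29° + 26.57°) = -42.66°

-26.4 dB, -42.7°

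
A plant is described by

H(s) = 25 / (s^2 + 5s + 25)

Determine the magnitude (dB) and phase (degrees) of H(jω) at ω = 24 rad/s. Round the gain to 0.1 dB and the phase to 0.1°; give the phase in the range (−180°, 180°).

-27.1 dB, -167.7°

At s = jω = j24:
quadratic: (j24)² + 5·j24 + 25 = -551 + j120 → |·| ≈ 563.92, ∠ ≈ 167.71°
|H| = 25 / 563.92 ≈ 0.044333
Gain = 20 log₁₀(0.044333) ≈ -27.07 dB
∠H = 0.00° − 167.71° = -167.71°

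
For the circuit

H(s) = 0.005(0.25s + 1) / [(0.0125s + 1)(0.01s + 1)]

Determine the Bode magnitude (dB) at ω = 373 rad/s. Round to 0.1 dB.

-31.9 dB

At ω = 373 rad/s:
zero (1 + j373·0.25) = 1 + j93.25 → |·| ≈ 93.255, ∠ ≈ 89.39°
pole (1 + j373·0.0125) = 1 + j4.6625 → |·| ≈ 4.7685, ∠ ≈ 77.89°
pole (1 + j373·0.01) = 1 + j3.73 → |·| ≈ 3.8617, ∠ ≈ 74.99°
|H| = 0.005 · 93.255 / (4.7685 · 3.8617) ≈ 0.025321
Gain = 20 log₁₀(0.025321) ≈ -31.93 dB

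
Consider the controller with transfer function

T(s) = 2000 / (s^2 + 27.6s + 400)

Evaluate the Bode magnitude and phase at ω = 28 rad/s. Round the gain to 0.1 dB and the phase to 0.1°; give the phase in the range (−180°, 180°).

At s = jω = j28:
quadratic: (j28)² + 27.6·j28 + 400 = -384 + j772.8 → |·| ≈ 862.95, ∠ ≈ 116.42°
|T| = 2000 / 862.95 ≈ 2.3176
Gain = 20 log₁₀(2.3176) ≈ 7.30 dB
∠T = 0.00° − 116.42° = -116.42°

7.3 dB, -116.4°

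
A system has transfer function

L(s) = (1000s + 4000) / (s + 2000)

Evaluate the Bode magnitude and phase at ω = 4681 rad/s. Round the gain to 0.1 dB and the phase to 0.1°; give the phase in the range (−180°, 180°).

Substitute s = j4681:
Numerator: 1000(j4681) + 4000 = 4000 + j4681000
Denominator: (j4681) + 2000 = 2000 + j4681
|N| = √(4000² + 4681000²) ≈ 4.681e+06, ∠N ≈ 89.95°
|D| = √(2000² + 4681²) ≈ 5090.4, ∠D ≈ 66.86°
|L| = 4.681e+06 / 5090.4 ≈ 919.57
Gain = 20 log₁₀(919.57) ≈ 59.27 dB
∠L = 89.95° − 66.86° = 23.09°

59.3 dB, 23.1°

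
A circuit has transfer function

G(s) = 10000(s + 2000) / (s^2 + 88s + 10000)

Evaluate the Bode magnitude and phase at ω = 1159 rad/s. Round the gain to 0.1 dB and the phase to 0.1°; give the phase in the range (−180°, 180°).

At s = jω = j1159:
zero (s+2000): 2000 + j1159 → |·| = √(2000²+1159²) = √5343281 ≈ 2311.6, ∠ = arctan(1159/2000) ≈ 30.09°
quadratic: (j1159)² + 88·j1159 + 10000 = -1333281 + j101992 → |·| ≈ 1.3372e+06, ∠ ≈ 175.63°
|G| = 10000 · 2311.6 / 1.3372e+06 ≈ 17.287
Gain = 20 log₁₀(17.287) ≈ 24.75 dB
∠G = 30.09° − 175.63° = -145.54°

24.8 dB, -145.5°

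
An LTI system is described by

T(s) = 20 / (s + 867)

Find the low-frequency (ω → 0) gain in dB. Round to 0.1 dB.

-32.7 dB

T(0) = 20 / 867 ≈ 0.023068
20 log₁₀(0.023068) ≈ -32.74 dB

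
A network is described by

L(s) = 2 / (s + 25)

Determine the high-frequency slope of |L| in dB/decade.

Each pole contributes −20 dB/decade at high frequency; each zero contributes +20 dB/decade.
Net: 0 zero(s) − 1 pole(s) → -20 dB/decade.

-20 dB/decade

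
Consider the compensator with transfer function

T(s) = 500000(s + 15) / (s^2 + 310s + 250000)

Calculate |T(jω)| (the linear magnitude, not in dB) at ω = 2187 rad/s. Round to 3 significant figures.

239

At s = jω = j2187:
zero (s+15): 15 + j2187 → |·| = √(15²+2187²) = √4783194 ≈ 2187.1, ∠ = arctan(2187/15) ≈ 89.61°
quadratic: (j2187)² + 310·j2187 + 250000 = -4532969 + j677970 → |·| ≈ 4.5834e+06, ∠ ≈ 171.49°
|T| = 500000 · 2187.1 / 4.5834e+06 ≈ 238.59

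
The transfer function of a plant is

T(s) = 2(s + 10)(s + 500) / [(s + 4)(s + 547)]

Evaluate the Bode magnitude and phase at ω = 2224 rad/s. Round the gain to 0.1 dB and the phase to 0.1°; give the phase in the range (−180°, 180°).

At s = jω = j2224:
zero (s+10): 10 + j2224 → |·| = √(10²+2224²) = √4946276 ≈ 2224, ∠ = arctan(2224/10) ≈ 89.74°
zero (s+500): 500 + j2224 → |·| = √(500²+2224²) = √5196176 ≈ 2279.5, ∠ = arctan(2224/500) ≈ 77.33°
pole (s+4): 4 + j2224 → |·| = √(4²+2224²) = √4946192 ≈ 2224, ∠ = arctan(2224/4) ≈ 89.90°
pole (s+547): 547 + j2224 → |·| = √(547²+2224²) = √5245385 ≈ 2290.3, ∠ = arctan(2224/547) ≈ 76.18°
|T| = 2 · 5.0696e+06 / 5.0936e+06 ≈ 1.9906
Gain = 20 log₁₀(1.9906) ≈ 5.98 dB
∠T = 167.07° − 166.08° = 0.99°

6.0 dB, 1.0°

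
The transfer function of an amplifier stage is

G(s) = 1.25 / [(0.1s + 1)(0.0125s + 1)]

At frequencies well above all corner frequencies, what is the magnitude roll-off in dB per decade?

Each pole contributes −20 dB/decade at high frequency; each zero contributes +20 dB/decade.
Net: 0 zero(s) − 2 pole(s) → -40 dB/decade.

-40 dB/decade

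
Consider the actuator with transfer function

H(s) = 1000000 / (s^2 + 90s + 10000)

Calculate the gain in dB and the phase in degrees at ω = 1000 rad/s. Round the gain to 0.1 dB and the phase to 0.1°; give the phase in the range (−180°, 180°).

At s = jω = j1000:
quadratic: (j1000)² + 90·j1000 + 10000 = -990000 + j90000 → |·| ≈ 9.9408e+05, ∠ ≈ 174.81°
|H| = 1000000 / 9.9408e+05 ≈ 1.006
Gain = 20 log₁₀(1.006) ≈ 0.05 dB
∠H = 0.00° − 174.81° = -174.81°

0.1 dB, -174.8°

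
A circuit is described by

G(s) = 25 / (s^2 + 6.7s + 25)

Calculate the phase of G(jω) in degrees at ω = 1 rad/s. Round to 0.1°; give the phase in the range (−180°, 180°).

-15.6°

At s = jω = j1:
quadratic: (j1)² + 6.7·j1 + 25 = 24 + j6.7 → |·| ≈ 24.918, ∠ ≈ 15.60°
∠G = 0.00° − 15.60° = -15.60°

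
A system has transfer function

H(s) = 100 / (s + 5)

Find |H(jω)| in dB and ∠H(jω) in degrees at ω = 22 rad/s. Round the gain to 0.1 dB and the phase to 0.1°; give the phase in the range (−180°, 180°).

12.9 dB, -77.2°

At s = jω = j22:
pole (s+5): 5 + j22 → |·| = √(5²+22²) = √509 ≈ 22.561, ∠ = arctan(22/5) ≈ 77.20°
|H| = 100 / 22.561 ≈ 4.4324
Gain = 20 log₁₀(4.4324) ≈ 12.93 dB
∠H = 0.00° − 77.20° = -77.20°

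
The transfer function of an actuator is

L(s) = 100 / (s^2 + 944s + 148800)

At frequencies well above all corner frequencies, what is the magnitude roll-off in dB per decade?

-40 dB/decade

Each pole contributes −20 dB/decade at high frequency; each zero contributes +20 dB/decade.
Net: 0 zero(s) − 2 pole(s) → -40 dB/decade.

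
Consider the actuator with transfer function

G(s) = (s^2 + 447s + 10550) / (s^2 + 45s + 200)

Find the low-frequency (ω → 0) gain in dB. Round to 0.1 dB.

34.4 dB

G(0) = 10550 / 200 = 52.75
20 log₁₀(52.75) ≈ 34.44 dB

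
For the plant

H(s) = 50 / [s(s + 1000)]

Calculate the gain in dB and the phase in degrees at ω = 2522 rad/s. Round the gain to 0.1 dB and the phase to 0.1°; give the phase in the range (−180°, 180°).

-102.7 dB, -158.4°

At s = jω = j2522:
pole (s+1000): 1000 + j2522 → |·| = √(1000²+2522²) = √7360484 ≈ 2713, ∠ = arctan(2522/1000) ≈ 68.37°
pole at origin: |s| = 2522, ∠ = 90.00° (in denominator)
|H| = 50 / 6.8422e+06 ≈ 7.3076e-06
Gain = 20 log₁₀(7.3076e-06) ≈ -102.72 dB
∠H = 0.00° − 158.37° = -158.37°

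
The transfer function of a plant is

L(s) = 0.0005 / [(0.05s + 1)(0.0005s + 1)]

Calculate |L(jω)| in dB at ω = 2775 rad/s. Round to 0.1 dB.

-113.5 dB

At ω = 2775 rad/s:
pole (1 + j2775·0.05) = 1 + j138.75 → |·| ≈ 138.75, ∠ ≈ 89.59°
pole (1 + j2775·0.0005) = 1 + j1.3875 → |·| ≈ 1.7103, ∠ ≈ 54.22°
|L| = 0.0005 · 1 / (138.75 · 1.7103) ≈ 2.107e-06
Gain = 20 log₁₀(2.107e-06) ≈ -113.53 dB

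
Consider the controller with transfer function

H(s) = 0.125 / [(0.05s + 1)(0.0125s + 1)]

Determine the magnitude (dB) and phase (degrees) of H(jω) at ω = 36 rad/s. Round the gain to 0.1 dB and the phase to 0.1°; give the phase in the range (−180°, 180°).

-25.1 dB, -85.2°

At ω = 36 rad/s:
pole (1 + j36·0.05) = 1 + j1.8 → |·| ≈ 2.0591, ∠ ≈ 60.95°
pole (1 + j36·0.0125) = 1 + j0.45 → |·| ≈ 1.0966, ∠ ≈ 24.23°
|H| = 0.125 · 1 / (2.0591 · 1.0966) ≈ 0.055359
Gain = 20 log₁₀(0.055359) ≈ -25.14 dB
∠H = (0°) − (60.95° + 24.23°) = -85.18°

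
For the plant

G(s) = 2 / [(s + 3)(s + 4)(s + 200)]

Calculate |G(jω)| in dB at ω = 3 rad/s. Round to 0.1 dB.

-66.5 dB

At s = jω = j3:
pole (s+3): 3 + j3 → |·| = √(3²+3²) = √18 ≈ 4.2426, ∠ = arctan(3/3) ≈ 45.00°
pole (s+4): 4 + j3 → |·| = √(4²+3²) = √25 ≈ 5, ∠ = arctan(3/4) ≈ 36.87°
pole (s+200): 200 + j3 → |·| = √(200²+3²) = √40009 ≈ 200.02, ∠ = arctan(3/200) ≈ 0.86°
|G| = 2 / 4243 ≈ 0.00047136
Gain = 20 log₁₀(0.00047136) ≈ -66.53 dB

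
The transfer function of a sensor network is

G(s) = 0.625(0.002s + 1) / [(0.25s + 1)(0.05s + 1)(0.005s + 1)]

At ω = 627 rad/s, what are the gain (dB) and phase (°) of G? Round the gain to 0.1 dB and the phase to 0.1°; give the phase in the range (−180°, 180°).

-84.2 dB, 161.3°

At ω = 627 rad/s:
zero (1 + j627·0.002) = 1 + j1.254 → |·| ≈ 1.6039, ∠ ≈ 51.43°
pole (1 + j627·0.25) = 1 + j156.75 → |·| ≈ 156.75, ∠ ≈ 89.63°
pole (1 + j627·0.05) = 1 + j31.35 → |·| ≈ 31.366, ∠ ≈ 88.17°
pole (1 + j627·0.005) = 1 + j3.135 → |·| ≈ 3.2906, ∠ ≈ 72.31°
|G| = 0.625 · 1.6039 / (156.75 · 31.366 · 3.2906) ≈ 6.1961e-05
Gain = 20 log₁₀(6.1961e-05) ≈ -84.16 dB
∠G = (51.43°) − (89.63° + 88.17° + 72.31°) = -198.68° ≡ 161.32° (principal value)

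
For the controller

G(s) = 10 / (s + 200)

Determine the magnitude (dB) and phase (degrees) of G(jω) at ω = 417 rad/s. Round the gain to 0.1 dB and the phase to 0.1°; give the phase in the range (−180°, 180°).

Substitute s = j417:
Numerator: 10 = 10 + j0
Denominator: (j417) + 200 = 200 + j417
|N| = √(10² + 0²) ≈ 10, ∠N ≈ 0.00°
|D| = √(200² + 417²) ≈ 462.48, ∠D ≈ 64.38°
|G| = 10 / 462.48 ≈ 0.021623
Gain = 20 log₁₀(0.021623) ≈ -33.30 dB
∠G = 0.00° − 64.38° = -64.38°

-33.3 dB, -64.4°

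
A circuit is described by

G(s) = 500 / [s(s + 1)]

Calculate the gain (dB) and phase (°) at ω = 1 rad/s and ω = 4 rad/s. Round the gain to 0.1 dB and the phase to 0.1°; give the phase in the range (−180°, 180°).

ω = 1: 51.0 dB, -135.0°; ω = 4: 29.6 dB, -166.0°

At s = jω = j1:
pole (s+1): 1 + j1 → |·| = √(1²+1²) = √2 ≈ 1.4142, ∠ = arctan(1/1) ≈ 45.00°
pole at origin: |s| = 1, ∠ = 90.00° (in denominator)
|G| = 500 / 1.4142 ≈ 353.56
Gain = 20 log₁₀(353.56) ≈ 50.97 dB
∠G = 0.00° − 135.00° = -135.00°

At s = jω = j4:
pole (s+1): 1 + j4 → |·| = √(1²+4²) = √17 ≈ 4.1231, ∠ = arctan(4/1) ≈ 75.96°
pole at origin: |s| = 4, ∠ = 90.00° (in denominator)
|G| = 500 / 16.492 ≈ 30.318
Gain = 20 log₁₀(30.318) ≈ 29.63 dB
∠G = 0.00° − 165.96° = -165.96°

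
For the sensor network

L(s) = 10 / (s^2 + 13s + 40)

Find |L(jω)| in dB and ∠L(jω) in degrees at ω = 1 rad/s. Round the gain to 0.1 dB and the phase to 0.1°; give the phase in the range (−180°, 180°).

-12.3 dB, -18.4°

Substitute s = j1:
Numerator: 10 = 10 + j0
Denominator: (j1)^2 + 13(j1) + 40 = 39 + j13
|N| = √(10² + 0²) ≈ 10, ∠N ≈ 0.00°
|D| = √(39² + 13²) ≈ 41.11, ∠D ≈ 18.43°
|L| = 10 / 41.11 ≈ 0.24325
Gain = 20 log₁₀(0.24325) ≈ -12.28 dB
∠L = 0.00° − 18.43° = -18.43°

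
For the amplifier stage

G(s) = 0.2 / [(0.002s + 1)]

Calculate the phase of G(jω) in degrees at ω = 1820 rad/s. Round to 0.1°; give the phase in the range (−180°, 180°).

-74.6°

At ω = 1820 rad/s:
pole (1 + j1820·0.002) = 1 + j3.64 → |·| ≈ 3.7749, ∠ ≈ 74.64°
∠G = (0°) − (74.64°) = -74.64°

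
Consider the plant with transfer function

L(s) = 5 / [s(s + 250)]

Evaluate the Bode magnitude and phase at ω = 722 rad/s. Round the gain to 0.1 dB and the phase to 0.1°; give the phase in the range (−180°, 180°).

At s = jω = j722:
pole (s+250): 250 + j722 → |·| = √(250²+722²) = √583784 ≈ 764.06, ∠ = arctan(722/250) ≈ 70.90°
pole at origin: |s| = 722, ∠ = 90.00° (in denominator)
|L| = 5 / 5.5165e+05 ≈ 9.0637e-06
Gain = 20 log₁₀(9.0637e-06) ≈ -100.85 dB
∠L = 0.00° − 160.90° = -160.90°

-100.9 dB, -160.9°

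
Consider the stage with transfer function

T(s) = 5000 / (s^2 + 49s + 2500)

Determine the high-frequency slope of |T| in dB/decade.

-40 dB/decade

Each pole contributes −20 dB/decade at high frequency; each zero contributes +20 dB/decade.
Net: 0 zero(s) − 2 pole(s) → -40 dB/decade.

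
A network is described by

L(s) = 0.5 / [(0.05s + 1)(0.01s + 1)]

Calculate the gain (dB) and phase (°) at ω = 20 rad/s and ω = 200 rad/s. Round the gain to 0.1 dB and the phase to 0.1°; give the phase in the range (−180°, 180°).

ω = 20: -9.2 dB, -56.3°; ω = 200: -33.1 dB, -147.7°

At ω = 20 rad/s:
pole (1 + j20·0.05) = 1 + j1 → |·| ≈ 1.4142, ∠ ≈ 45.00°
pole (1 + j20·0.01) = 1 + j0.2 → |·| ≈ 1.0198, ∠ ≈ 11.31°
|L| = 0.5 · 1 / (1.4142 · 1.0198) ≈ 0.34669
Gain = 20 log₁₀(0.34669) ≈ -9.20 dB
∠L = (0°) − (45.00° + 11.31°) = -56.31°

At ω = 200 rad/s:
pole (1 + j200·0.05) = 1 + j10 → |·| ≈ 10.05, ∠ ≈ 84.29°
pole (1 + j200·0.01) = 1 + j2 → |·| ≈ 2.2361, ∠ ≈ 63.43°
|L| = 0.5 · 1 / (10.05 · 2.2361) ≈ 0.022249
Gain = 20 log₁₀(0.022249) ≈ -33.05 dB
∠L = (0°) − (84.29° + 63.43°) = -147.72°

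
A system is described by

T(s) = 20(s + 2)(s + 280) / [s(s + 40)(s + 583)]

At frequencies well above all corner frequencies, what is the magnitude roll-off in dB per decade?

Each pole contributes −20 dB/decade at high frequency; each zero contributes +20 dB/decade.
Net: 2 zero(s) − 3 pole(s) → -20 dB/decade.

-20 dB/decade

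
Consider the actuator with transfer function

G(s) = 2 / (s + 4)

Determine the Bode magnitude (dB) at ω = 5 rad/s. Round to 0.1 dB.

Substitute s = j5:
Numerator: 2 = 2 + j0
Denominator: (j5) + 4 = 4 + j5
|N| = √(2² + 0²) ≈ 2, ∠N ≈ 0.00°
|D| = √(4² + 5²) ≈ 6.4031, ∠D ≈ 51.34°
|G| = 2 / 6.4031 ≈ 0.31235
Gain = 20 log₁₀(0.31235) ≈ -10.11 dB

-10.1 dB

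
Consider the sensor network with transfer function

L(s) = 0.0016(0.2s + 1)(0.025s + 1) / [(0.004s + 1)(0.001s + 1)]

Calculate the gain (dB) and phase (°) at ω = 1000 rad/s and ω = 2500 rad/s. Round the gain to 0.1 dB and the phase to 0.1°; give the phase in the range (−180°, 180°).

ω = 1000: 2.8 dB, 56.5°; ω = 2500: 5.3 dB, 26.5°

At ω = 1000 rad/s:
zero (1 + j1000·0.2) = 1 + j200 → |·| ≈ 200, ∠ ≈ 89.71°
zero (1 + j1000·0.025) = 1 + j25 → |·| ≈ 25.02, ∠ ≈ 87.71°
pole (1 + j1000·0.004) = 1 + j4 → |·| ≈ 4.1231, ∠ ≈ 75.96°
pole (1 + j1000·0.001) = 1 + j1 → |·| ≈ 1.4142, ∠ ≈ 45.00°
|L| = 0.0016 · 200 · 25.02 / (4.1231 · 1.4142) ≈ 1.3731
Gain = 20 log₁₀(1.3731) ≈ 2.75 dB
∠L = (89.71° + 87.71°) − (75.96° + 45.00°) = 56.46°

At ω = 2500 rad/s:
zero (1 + j2500·0.2) = 1 + j500 → |·| ≈ 500, ∠ ≈ 89.89°
zero (1 + j2500·0.025) = 1 + j62.5 → |·| ≈ 62.508, ∠ ≈ 89.08°
pole (1 + j2500·0.004) = 1 + j10 → |·| ≈ 10.05, ∠ ≈ 84.29°
pole (1 + j2500·0.001) = 1 + j2.5 → |·| ≈ 2.6926, ∠ ≈ 68.20°
|L| = 0.0016 · 500 · 62.508 / (10.05 · 2.6926) ≈ 1.8479
Gain = 20 log₁₀(1.8479) ≈ 5.33 dB
∠L = (89.89° + 89.08°) − (84.29° + 68.20°) = 26.48°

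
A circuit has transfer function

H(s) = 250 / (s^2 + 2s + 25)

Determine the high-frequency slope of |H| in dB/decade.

Each pole contributes −20 dB/decade at high frequency; each zero contributes +20 dB/decade.
Net: 0 zero(s) − 2 pole(s) → -40 dB/decade.

-40 dB/decade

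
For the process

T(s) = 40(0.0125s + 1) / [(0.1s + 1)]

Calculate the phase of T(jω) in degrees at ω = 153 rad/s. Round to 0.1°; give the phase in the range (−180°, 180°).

At ω = 153 rad/s:
zero (1 + j153·0.0125) = 1 + j1.9125 → |·| ≈ 2.1582, ∠ ≈ 62.40°
pole (1 + j153·0.1) = 1 + j15.3 → |·| ≈ 15.333, ∠ ≈ 86.26°
∠T = (62.40°) − (86.26°) = -23.86°

-23.9°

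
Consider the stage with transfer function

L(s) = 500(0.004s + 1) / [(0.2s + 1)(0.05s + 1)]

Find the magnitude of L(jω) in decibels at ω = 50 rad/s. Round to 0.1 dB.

25.5 dB

At ω = 50 rad/s:
zero (1 + j50·0.004) = 1 + j0.2 → |·| ≈ 1.0198, ∠ ≈ 11.31°
pole (1 + j50·0.2) = 1 + j10 → |·| ≈ 10.05, ∠ ≈ 84.29°
pole (1 + j50·0.05) = 1 + j2.5 → |·| ≈ 2.6926, ∠ ≈ 68.20°
|L| = 500 · 1.0198 / (10.05 · 2.6926) ≈ 18.843
Gain = 20 log₁₀(18.843) ≈ 25.50 dB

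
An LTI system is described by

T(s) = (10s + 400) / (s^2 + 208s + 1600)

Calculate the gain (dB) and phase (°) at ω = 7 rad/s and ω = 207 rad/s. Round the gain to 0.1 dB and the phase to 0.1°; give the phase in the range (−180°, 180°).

ω = 7: -14.4 dB, -33.3°; ω = 207: -29.0 dB, -54.7°

Substitute s = j7:
Numerator: 10(j7) + 400 = 400 + j70
Denominator: (j7)^2 + 208(j7) + 1600 = 1551 + j1456
|N| = √(400² + 70²) ≈ 406.08, ∠N ≈ 9.93°
|D| = √(1551² + 1456²) ≈ 2127.3, ∠D ≈ 43.19°
|T| = 406.08 / 2127.3 ≈ 0.19089
Gain = 20 log₁₀(0.19089) ≈ -14.38 dB
∠T = 9.93° − 43.19° = -33.26°

Substitute s = j207:
Numerator: 10(j207) + 400 = 400 + j2070
Denominator: (j207)^2 + 208(j207) + 1600 = -41249 + j43056
|N| = √(400² + 2070²) ≈ 2108.3, ∠N ≈ 79.06°
|D| = √(41249² + 43056²) ≈ 59626, ∠D ≈ 133.77°
|T| = 2108.3 / 59626 ≈ 0.035359
Gain = 20 log₁₀(0.035359) ≈ -29.03 dB
∠T = 79.06° − 133.77° = -54.71°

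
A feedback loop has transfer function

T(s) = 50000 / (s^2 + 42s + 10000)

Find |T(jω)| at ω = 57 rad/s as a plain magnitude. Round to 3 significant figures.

6.98

At s = jω = j57:
quadratic: (j57)² + 42·j57 + 10000 = 6751 + j2394 → |·| ≈ 7162.9, ∠ ≈ 19.53°
|T| = 50000 / 7162.9 ≈ 6.9804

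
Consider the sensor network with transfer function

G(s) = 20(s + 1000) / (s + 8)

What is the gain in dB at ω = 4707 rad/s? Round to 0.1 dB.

26.2 dB

At s = jω = j4707:
zero (s+1000): 1000 + j4707 → |·| = √(1000²+4707²) = √23155849 ≈ 4812.1, ∠ = arctan(4707/1000) ≈ 78.01°
pole (s+8): 8 + j4707 → |·| = √(8²+4707²) = √22155913 ≈ 4707, ∠ = arctan(4707/8) ≈ 89.90°
|G| = 20 · 4812.1 / 4707 ≈ 20.447
Gain = 20 log₁₀(20.447) ≈ 26.21 dB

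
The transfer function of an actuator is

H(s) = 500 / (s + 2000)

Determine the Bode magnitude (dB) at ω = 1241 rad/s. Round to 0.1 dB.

-13.5 dB

At s = jω = j1241:
pole (s+2000): 2000 + j1241 → |·| = √(2000²+1241²) = √5540081 ≈ 2353.7, ∠ = arctan(1241/2000) ≈ 31.82°
|H| = 500 / 2353.7 ≈ 0.21243
Gain = 20 log₁₀(0.21243) ≈ -13.46 dB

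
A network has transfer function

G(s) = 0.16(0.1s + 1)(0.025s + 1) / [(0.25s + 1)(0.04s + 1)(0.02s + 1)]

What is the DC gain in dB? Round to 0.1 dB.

-15.9 dB

G(0) = 0.16 · 1 / 1 = 0.16
20 log₁₀(0.16) ≈ -15.92 dB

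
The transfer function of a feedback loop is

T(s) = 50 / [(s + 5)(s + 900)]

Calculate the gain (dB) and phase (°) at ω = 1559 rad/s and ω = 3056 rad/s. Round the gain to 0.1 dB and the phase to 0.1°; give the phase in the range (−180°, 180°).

ω = 1559: -95.0 dB, -149.8°; ω = 3056: -105.8 dB, -163.5°

At s = jω = j1559:
pole (s+5): 5 + j1559 → |·| = √(5²+1559²) = √2430506 ≈ 1559, ∠ = arctan(1559/5) ≈ 89.82°
pole (s+900): 900 + j1559 → |·| = √(900²+1559²) = √3240481 ≈ 1800.1, ∠ = arctan(1559/900) ≈ 60.00°
|T| = 50 / 2.8064e+06 ≈ 1.7816e-05
Gain = 20 log₁₀(1.7816e-05) ≈ -94.98 dB
∠T = 0.00° − 149.82° = -149.82°

At s = jω = j3056:
pole (s+5): 5 + j3056 → |·| = √(5²+3056²) = √9339161 ≈ 3056, ∠ = arctan(3056/5) ≈ 89.91°
pole (s+900): 900 + j3056 → |·| = √(900²+3056²) = √10149136 ≈ 3185.8, ∠ = arctan(3056/900) ≈ 73.59°
|T| = 50 / 9.7358e+06 ≈ 5.1357e-06
Gain = 20 log₁₀(5.1357e-06) ≈ -105.79 dB
∠T = 0.00° − 163.50° = -163.50°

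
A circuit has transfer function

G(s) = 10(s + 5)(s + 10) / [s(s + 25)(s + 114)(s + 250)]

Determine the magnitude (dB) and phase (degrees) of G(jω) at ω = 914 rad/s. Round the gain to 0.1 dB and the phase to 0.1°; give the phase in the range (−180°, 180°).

-98.8 dB, -157.0°

At s = jω = j914:
zero (s+5): 5 + j914 → |·| = √(5²+914²) = √835421 ≈ 914.01, ∠ = arctan(914/5) ≈ 89.69°
zero (s+10): 10 + j914 → |·| = √(10²+914²) = √835496 ≈ 914.05, ∠ = arctan(914/10) ≈ 89.37°
pole (s+25): 25 + j914 → |·| = √(25²+914²) = √836021 ≈ 914.34, ∠ = arctan(914/25) ≈ 88.43°
pole (s+114): 114 + j914 → |·| = √(114²+914²) = √848392 ≈ 921.08, ∠ = arctan(914/114) ≈ 82.89°
pole (s+250): 250 + j914 → |·| = √(250²+914²) = √897896 ≈ 947.57, ∠ = arctan(914/250) ≈ 74.70°
pole at origin: |s| = 914, ∠ = 90.00° (in denominator)
|G| = 10 · 8.3545e+05 / 7.2939e+11 ≈ 1.1454e-05
Gain = 20 log₁₀(1.1454e-05) ≈ -98.82 dB
∠G = 179.06° − 336.02° = -156.96°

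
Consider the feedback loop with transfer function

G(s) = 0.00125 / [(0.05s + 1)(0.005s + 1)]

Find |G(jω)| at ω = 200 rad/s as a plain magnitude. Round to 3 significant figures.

At ω = 200 rad/s:
pole (1 + j200·0.05) = 1 + j10 → |·| ≈ 10.05, ∠ ≈ 84.29°
pole (1 + j200·0.005) = 1 + j1 → |·| ≈ 1.4142, ∠ ≈ 45.00°
|G| = 0.00125 · 1 / (10.05 · 1.4142) ≈ 8.7949e-05

8.79e-05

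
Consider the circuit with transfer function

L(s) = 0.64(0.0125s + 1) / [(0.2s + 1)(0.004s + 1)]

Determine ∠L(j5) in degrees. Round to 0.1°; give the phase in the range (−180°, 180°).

At ω = 5 rad/s:
zero (1 + j5·0.0125) = 1 + j0.0625 → |·| ≈ 1.002, ∠ ≈ 3.58°
pole (1 + j5·0.2) = 1 + j1 → |·| ≈ 1.4142, ∠ ≈ 45.00°
pole (1 + j5·0.004) = 1 + j0.02 → |·| ≈ 1.0002, ∠ ≈ 1.15°
∠L = (3.58°) − (45.00° + 1.15°) = -42.57°

-42.6°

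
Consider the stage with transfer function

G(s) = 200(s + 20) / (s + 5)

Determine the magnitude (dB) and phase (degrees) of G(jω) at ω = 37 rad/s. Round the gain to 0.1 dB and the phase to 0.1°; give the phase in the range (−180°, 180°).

47.1 dB, -20.7°

At s = jω = j37:
zero (s+20): 20 + j37 → |·| = √(20²+37²) = √1769 ≈ 42.059, ∠ = arctan(37/20) ≈ 61.61°
pole (s+5): 5 + j37 → |·| = √(5²+37²) = √1394 ≈ 37.336, ∠ = arctan(37/5) ≈ 82.30°
|G| = 200 · 42.059 / 37.336 ≈ 225.3
Gain = 20 log₁₀(225.3) ≈ 47.06 dB
∠G = 61.61° − 82.30° = -20.69°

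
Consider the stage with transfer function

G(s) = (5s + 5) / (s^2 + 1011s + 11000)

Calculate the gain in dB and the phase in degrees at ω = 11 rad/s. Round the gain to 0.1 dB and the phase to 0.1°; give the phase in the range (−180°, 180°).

-49.0 dB, 39.2°

Substitute s = j11:
Numerator: 5(j11) + 5 = 5 + j55
Denominator: (j11)^2 + 1011(j11) + 11000 = 10879 + j11121
|N| = √(5² + 55²) ≈ 55.227, ∠N ≈ 84.81°
|D| = √(10879² + 11121²) ≈ 15557, ∠D ≈ 45.63°
|G| = 55.227 / 15557 ≈ 0.00355
Gain = 20 log₁₀(0.00355) ≈ -49.00 dB
∠G = 84.81° − 45.63° = 39.18°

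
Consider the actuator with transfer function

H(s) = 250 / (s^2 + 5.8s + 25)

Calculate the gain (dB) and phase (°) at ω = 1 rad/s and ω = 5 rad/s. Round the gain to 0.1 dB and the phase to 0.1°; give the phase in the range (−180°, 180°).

ω = 1: 20.1 dB, -13.6°; ω = 5: 18.7 dB, -90.0°

At s = jω = j1:
quadratic: (j1)² + 5.8·j1 + 25 = 24 + j5.8 → |·| ≈ 24.691, ∠ ≈ 13.59°
|H| = 250 / 24.691 ≈ 10.125
Gain = 20 log₁₀(10.125) ≈ 20.11 dB
∠H = 0.00° − 13.59° = -13.59°

At s = jω = j5:
quadratic: (j5)² + 5.8·j5 + 25 = 0 + j29 → |·| ≈ 29, ∠ ≈ 90.00°
|H| = 250 / 29 ≈ 8.6207
Gain = 20 log₁₀(8.6207) ≈ 18.71 dB
∠H = 0.00° − 90.00° = -90.00°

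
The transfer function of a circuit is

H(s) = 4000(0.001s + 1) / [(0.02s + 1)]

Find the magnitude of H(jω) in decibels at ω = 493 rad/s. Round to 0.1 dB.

53.1 dB

At ω = 493 rad/s:
zero (1 + j493·0.001) = 1 + j0.493 → |·| ≈ 1.1149, ∠ ≈ 26.24°
pole (1 + j493·0.02) = 1 + j9.86 → |·| ≈ 9.9106, ∠ ≈ 84.21°
|H| = 4000 · 1.1149 / (9.9106) ≈ 449.98
Gain = 20 log₁₀(449.98) ≈ 53.06 dB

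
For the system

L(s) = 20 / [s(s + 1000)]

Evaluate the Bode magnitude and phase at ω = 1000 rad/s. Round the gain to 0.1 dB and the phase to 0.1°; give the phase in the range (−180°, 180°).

-97.0 dB, -135.0°

At s = jω = j1000:
pole (s+1000): 1000 + j1000 → |·| = √(1000²+1000²) = √2000000 ≈ 1414.2, ∠ = arctan(1000/1000) ≈ 45.00°
pole at origin: |s| = 1000, ∠ = 90.00° (in denominator)
|L| = 20 / 1.4142e+06 ≈ 1.4142e-05
Gain = 20 log₁₀(1.4142e-05) ≈ -96.99 dB
∠L = 0.00° − 135.00° = -135.00°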